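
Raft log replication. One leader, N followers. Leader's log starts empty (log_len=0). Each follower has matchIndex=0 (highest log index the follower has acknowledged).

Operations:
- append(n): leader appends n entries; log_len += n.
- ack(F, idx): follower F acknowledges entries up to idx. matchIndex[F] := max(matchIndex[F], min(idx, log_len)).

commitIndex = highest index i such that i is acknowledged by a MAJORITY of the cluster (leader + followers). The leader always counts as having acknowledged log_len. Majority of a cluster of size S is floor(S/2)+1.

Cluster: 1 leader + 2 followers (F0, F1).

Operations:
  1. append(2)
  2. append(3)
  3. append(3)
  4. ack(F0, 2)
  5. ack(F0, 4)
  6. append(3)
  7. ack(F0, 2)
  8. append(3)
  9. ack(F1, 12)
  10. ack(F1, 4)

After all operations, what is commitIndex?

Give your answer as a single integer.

Op 1: append 2 -> log_len=2
Op 2: append 3 -> log_len=5
Op 3: append 3 -> log_len=8
Op 4: F0 acks idx 2 -> match: F0=2 F1=0; commitIndex=2
Op 5: F0 acks idx 4 -> match: F0=4 F1=0; commitIndex=4
Op 6: append 3 -> log_len=11
Op 7: F0 acks idx 2 -> match: F0=4 F1=0; commitIndex=4
Op 8: append 3 -> log_len=14
Op 9: F1 acks idx 12 -> match: F0=4 F1=12; commitIndex=12
Op 10: F1 acks idx 4 -> match: F0=4 F1=12; commitIndex=12

Answer: 12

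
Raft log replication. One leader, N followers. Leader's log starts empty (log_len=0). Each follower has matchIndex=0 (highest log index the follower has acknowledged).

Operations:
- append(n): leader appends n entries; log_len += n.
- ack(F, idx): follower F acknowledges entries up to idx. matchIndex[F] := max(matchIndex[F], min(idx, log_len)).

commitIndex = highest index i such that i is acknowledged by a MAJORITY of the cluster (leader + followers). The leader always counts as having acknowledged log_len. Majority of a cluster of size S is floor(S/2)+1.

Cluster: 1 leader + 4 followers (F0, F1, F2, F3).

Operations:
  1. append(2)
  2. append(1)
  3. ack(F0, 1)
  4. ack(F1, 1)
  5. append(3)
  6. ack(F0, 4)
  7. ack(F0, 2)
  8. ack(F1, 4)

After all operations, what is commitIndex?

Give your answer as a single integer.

Op 1: append 2 -> log_len=2
Op 2: append 1 -> log_len=3
Op 3: F0 acks idx 1 -> match: F0=1 F1=0 F2=0 F3=0; commitIndex=0
Op 4: F1 acks idx 1 -> match: F0=1 F1=1 F2=0 F3=0; commitIndex=1
Op 5: append 3 -> log_len=6
Op 6: F0 acks idx 4 -> match: F0=4 F1=1 F2=0 F3=0; commitIndex=1
Op 7: F0 acks idx 2 -> match: F0=4 F1=1 F2=0 F3=0; commitIndex=1
Op 8: F1 acks idx 4 -> match: F0=4 F1=4 F2=0 F3=0; commitIndex=4

Answer: 4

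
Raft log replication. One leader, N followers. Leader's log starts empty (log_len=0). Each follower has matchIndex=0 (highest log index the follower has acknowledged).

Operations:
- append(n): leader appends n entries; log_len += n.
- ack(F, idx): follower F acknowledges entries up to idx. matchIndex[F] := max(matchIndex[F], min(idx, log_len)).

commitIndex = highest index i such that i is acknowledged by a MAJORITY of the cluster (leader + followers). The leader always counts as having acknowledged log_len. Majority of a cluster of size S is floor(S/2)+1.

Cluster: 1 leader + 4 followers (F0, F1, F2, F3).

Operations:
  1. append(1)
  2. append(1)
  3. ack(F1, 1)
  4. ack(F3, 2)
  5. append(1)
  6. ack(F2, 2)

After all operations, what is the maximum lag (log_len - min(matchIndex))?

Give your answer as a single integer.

Op 1: append 1 -> log_len=1
Op 2: append 1 -> log_len=2
Op 3: F1 acks idx 1 -> match: F0=0 F1=1 F2=0 F3=0; commitIndex=0
Op 4: F3 acks idx 2 -> match: F0=0 F1=1 F2=0 F3=2; commitIndex=1
Op 5: append 1 -> log_len=3
Op 6: F2 acks idx 2 -> match: F0=0 F1=1 F2=2 F3=2; commitIndex=2

Answer: 3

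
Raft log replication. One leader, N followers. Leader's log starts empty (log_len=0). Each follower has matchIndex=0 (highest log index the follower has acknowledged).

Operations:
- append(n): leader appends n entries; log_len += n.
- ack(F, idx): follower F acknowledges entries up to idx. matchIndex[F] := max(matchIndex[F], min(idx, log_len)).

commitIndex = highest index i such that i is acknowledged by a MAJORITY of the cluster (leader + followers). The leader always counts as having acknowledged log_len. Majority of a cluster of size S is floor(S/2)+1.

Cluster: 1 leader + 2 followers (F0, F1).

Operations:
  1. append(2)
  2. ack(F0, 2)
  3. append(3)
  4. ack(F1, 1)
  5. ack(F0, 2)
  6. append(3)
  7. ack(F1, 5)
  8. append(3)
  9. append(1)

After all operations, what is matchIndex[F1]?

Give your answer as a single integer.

Answer: 5

Derivation:
Op 1: append 2 -> log_len=2
Op 2: F0 acks idx 2 -> match: F0=2 F1=0; commitIndex=2
Op 3: append 3 -> log_len=5
Op 4: F1 acks idx 1 -> match: F0=2 F1=1; commitIndex=2
Op 5: F0 acks idx 2 -> match: F0=2 F1=1; commitIndex=2
Op 6: append 3 -> log_len=8
Op 7: F1 acks idx 5 -> match: F0=2 F1=5; commitIndex=5
Op 8: append 3 -> log_len=11
Op 9: append 1 -> log_len=12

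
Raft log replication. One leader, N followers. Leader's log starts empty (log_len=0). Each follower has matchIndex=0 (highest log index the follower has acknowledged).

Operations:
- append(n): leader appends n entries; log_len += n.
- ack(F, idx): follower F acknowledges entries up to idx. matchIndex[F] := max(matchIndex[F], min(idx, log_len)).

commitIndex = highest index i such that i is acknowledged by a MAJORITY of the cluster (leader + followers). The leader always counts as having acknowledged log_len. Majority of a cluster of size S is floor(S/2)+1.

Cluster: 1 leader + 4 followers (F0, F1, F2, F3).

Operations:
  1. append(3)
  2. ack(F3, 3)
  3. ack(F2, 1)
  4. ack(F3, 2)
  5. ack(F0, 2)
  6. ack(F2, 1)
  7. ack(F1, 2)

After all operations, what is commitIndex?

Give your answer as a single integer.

Op 1: append 3 -> log_len=3
Op 2: F3 acks idx 3 -> match: F0=0 F1=0 F2=0 F3=3; commitIndex=0
Op 3: F2 acks idx 1 -> match: F0=0 F1=0 F2=1 F3=3; commitIndex=1
Op 4: F3 acks idx 2 -> match: F0=0 F1=0 F2=1 F3=3; commitIndex=1
Op 5: F0 acks idx 2 -> match: F0=2 F1=0 F2=1 F3=3; commitIndex=2
Op 6: F2 acks idx 1 -> match: F0=2 F1=0 F2=1 F3=3; commitIndex=2
Op 7: F1 acks idx 2 -> match: F0=2 F1=2 F2=1 F3=3; commitIndex=2

Answer: 2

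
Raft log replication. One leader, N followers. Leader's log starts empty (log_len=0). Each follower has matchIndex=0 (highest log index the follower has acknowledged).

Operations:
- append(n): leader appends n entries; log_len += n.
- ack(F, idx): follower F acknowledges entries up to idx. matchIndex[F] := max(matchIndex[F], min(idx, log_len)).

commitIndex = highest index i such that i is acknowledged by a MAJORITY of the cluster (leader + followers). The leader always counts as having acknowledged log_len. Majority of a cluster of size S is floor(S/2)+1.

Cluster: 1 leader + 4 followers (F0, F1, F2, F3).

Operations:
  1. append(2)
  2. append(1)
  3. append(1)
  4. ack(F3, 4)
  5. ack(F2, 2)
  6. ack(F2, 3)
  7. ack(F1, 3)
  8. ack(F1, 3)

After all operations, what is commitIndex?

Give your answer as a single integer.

Op 1: append 2 -> log_len=2
Op 2: append 1 -> log_len=3
Op 3: append 1 -> log_len=4
Op 4: F3 acks idx 4 -> match: F0=0 F1=0 F2=0 F3=4; commitIndex=0
Op 5: F2 acks idx 2 -> match: F0=0 F1=0 F2=2 F3=4; commitIndex=2
Op 6: F2 acks idx 3 -> match: F0=0 F1=0 F2=3 F3=4; commitIndex=3
Op 7: F1 acks idx 3 -> match: F0=0 F1=3 F2=3 F3=4; commitIndex=3
Op 8: F1 acks idx 3 -> match: F0=0 F1=3 F2=3 F3=4; commitIndex=3

Answer: 3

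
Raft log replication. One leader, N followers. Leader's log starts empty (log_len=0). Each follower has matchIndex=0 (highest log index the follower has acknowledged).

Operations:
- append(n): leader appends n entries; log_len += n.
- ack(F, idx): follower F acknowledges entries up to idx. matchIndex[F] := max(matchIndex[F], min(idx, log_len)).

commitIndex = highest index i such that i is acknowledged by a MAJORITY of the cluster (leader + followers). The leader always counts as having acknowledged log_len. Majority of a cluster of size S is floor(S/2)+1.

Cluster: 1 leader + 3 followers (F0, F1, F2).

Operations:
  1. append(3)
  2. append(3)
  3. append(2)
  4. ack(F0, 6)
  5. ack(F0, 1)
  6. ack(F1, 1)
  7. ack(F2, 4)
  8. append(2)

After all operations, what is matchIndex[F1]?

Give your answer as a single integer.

Op 1: append 3 -> log_len=3
Op 2: append 3 -> log_len=6
Op 3: append 2 -> log_len=8
Op 4: F0 acks idx 6 -> match: F0=6 F1=0 F2=0; commitIndex=0
Op 5: F0 acks idx 1 -> match: F0=6 F1=0 F2=0; commitIndex=0
Op 6: F1 acks idx 1 -> match: F0=6 F1=1 F2=0; commitIndex=1
Op 7: F2 acks idx 4 -> match: F0=6 F1=1 F2=4; commitIndex=4
Op 8: append 2 -> log_len=10

Answer: 1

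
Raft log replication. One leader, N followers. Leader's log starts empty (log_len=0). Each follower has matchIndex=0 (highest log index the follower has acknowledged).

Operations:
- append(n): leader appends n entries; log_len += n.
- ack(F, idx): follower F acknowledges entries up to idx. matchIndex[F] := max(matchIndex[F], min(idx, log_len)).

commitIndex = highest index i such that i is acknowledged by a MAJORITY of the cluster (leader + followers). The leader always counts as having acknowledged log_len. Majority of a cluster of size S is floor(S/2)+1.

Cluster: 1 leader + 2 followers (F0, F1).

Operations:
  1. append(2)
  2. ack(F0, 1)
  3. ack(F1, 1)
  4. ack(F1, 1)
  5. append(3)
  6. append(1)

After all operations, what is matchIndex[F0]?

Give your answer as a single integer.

Answer: 1

Derivation:
Op 1: append 2 -> log_len=2
Op 2: F0 acks idx 1 -> match: F0=1 F1=0; commitIndex=1
Op 3: F1 acks idx 1 -> match: F0=1 F1=1; commitIndex=1
Op 4: F1 acks idx 1 -> match: F0=1 F1=1; commitIndex=1
Op 5: append 3 -> log_len=5
Op 6: append 1 -> log_len=6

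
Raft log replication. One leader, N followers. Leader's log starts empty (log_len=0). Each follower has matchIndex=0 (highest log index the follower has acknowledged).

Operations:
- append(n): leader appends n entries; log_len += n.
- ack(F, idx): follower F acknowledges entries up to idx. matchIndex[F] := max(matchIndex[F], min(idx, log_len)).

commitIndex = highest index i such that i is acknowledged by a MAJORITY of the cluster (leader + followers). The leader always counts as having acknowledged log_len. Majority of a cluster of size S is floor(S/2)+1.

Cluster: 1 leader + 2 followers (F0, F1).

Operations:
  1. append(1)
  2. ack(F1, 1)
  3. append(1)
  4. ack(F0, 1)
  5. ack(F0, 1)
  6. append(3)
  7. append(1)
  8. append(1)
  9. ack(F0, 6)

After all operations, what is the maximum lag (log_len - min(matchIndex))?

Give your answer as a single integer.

Answer: 6

Derivation:
Op 1: append 1 -> log_len=1
Op 2: F1 acks idx 1 -> match: F0=0 F1=1; commitIndex=1
Op 3: append 1 -> log_len=2
Op 4: F0 acks idx 1 -> match: F0=1 F1=1; commitIndex=1
Op 5: F0 acks idx 1 -> match: F0=1 F1=1; commitIndex=1
Op 6: append 3 -> log_len=5
Op 7: append 1 -> log_len=6
Op 8: append 1 -> log_len=7
Op 9: F0 acks idx 6 -> match: F0=6 F1=1; commitIndex=6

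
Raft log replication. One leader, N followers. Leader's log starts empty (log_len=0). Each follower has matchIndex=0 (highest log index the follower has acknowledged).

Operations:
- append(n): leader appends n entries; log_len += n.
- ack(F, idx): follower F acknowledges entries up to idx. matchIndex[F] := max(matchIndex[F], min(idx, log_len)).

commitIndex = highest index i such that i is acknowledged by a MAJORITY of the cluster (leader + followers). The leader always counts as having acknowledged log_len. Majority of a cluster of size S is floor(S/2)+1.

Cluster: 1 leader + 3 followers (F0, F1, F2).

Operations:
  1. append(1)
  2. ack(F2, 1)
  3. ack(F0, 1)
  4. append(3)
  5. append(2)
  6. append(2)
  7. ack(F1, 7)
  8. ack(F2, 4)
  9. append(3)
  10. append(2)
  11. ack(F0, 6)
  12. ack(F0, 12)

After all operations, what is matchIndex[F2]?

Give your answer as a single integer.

Op 1: append 1 -> log_len=1
Op 2: F2 acks idx 1 -> match: F0=0 F1=0 F2=1; commitIndex=0
Op 3: F0 acks idx 1 -> match: F0=1 F1=0 F2=1; commitIndex=1
Op 4: append 3 -> log_len=4
Op 5: append 2 -> log_len=6
Op 6: append 2 -> log_len=8
Op 7: F1 acks idx 7 -> match: F0=1 F1=7 F2=1; commitIndex=1
Op 8: F2 acks idx 4 -> match: F0=1 F1=7 F2=4; commitIndex=4
Op 9: append 3 -> log_len=11
Op 10: append 2 -> log_len=13
Op 11: F0 acks idx 6 -> match: F0=6 F1=7 F2=4; commitIndex=6
Op 12: F0 acks idx 12 -> match: F0=12 F1=7 F2=4; commitIndex=7

Answer: 4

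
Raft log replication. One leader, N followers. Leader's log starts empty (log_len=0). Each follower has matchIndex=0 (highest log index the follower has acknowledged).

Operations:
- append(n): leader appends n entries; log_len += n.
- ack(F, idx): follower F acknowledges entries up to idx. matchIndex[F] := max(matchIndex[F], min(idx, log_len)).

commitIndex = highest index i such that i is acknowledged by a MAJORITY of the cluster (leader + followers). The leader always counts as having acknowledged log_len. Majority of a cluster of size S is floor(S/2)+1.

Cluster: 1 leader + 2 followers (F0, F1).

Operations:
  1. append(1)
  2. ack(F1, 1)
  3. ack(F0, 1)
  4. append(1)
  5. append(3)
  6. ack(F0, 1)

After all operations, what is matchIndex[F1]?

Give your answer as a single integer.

Answer: 1

Derivation:
Op 1: append 1 -> log_len=1
Op 2: F1 acks idx 1 -> match: F0=0 F1=1; commitIndex=1
Op 3: F0 acks idx 1 -> match: F0=1 F1=1; commitIndex=1
Op 4: append 1 -> log_len=2
Op 5: append 3 -> log_len=5
Op 6: F0 acks idx 1 -> match: F0=1 F1=1; commitIndex=1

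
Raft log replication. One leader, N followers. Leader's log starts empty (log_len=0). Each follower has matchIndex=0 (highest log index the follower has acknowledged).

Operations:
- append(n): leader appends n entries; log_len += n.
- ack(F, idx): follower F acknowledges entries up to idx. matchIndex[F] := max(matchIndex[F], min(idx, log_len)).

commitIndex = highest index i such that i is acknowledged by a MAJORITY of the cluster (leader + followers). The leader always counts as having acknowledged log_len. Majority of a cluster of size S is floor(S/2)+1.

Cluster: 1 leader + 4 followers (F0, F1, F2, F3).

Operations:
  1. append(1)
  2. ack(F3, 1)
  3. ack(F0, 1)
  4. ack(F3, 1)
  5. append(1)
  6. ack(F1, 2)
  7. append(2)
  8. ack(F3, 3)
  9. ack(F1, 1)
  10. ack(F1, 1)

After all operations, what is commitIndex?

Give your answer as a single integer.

Op 1: append 1 -> log_len=1
Op 2: F3 acks idx 1 -> match: F0=0 F1=0 F2=0 F3=1; commitIndex=0
Op 3: F0 acks idx 1 -> match: F0=1 F1=0 F2=0 F3=1; commitIndex=1
Op 4: F3 acks idx 1 -> match: F0=1 F1=0 F2=0 F3=1; commitIndex=1
Op 5: append 1 -> log_len=2
Op 6: F1 acks idx 2 -> match: F0=1 F1=2 F2=0 F3=1; commitIndex=1
Op 7: append 2 -> log_len=4
Op 8: F3 acks idx 3 -> match: F0=1 F1=2 F2=0 F3=3; commitIndex=2
Op 9: F1 acks idx 1 -> match: F0=1 F1=2 F2=0 F3=3; commitIndex=2
Op 10: F1 acks idx 1 -> match: F0=1 F1=2 F2=0 F3=3; commitIndex=2

Answer: 2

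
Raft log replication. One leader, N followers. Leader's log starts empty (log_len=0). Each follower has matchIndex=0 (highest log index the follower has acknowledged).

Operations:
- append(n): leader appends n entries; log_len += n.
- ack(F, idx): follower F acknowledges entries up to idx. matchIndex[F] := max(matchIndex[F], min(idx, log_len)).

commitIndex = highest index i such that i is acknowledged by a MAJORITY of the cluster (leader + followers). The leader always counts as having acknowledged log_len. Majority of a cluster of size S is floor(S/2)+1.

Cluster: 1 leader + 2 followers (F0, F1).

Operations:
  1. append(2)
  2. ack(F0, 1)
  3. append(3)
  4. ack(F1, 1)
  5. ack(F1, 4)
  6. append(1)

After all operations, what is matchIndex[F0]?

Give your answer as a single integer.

Answer: 1

Derivation:
Op 1: append 2 -> log_len=2
Op 2: F0 acks idx 1 -> match: F0=1 F1=0; commitIndex=1
Op 3: append 3 -> log_len=5
Op 4: F1 acks idx 1 -> match: F0=1 F1=1; commitIndex=1
Op 5: F1 acks idx 4 -> match: F0=1 F1=4; commitIndex=4
Op 6: append 1 -> log_len=6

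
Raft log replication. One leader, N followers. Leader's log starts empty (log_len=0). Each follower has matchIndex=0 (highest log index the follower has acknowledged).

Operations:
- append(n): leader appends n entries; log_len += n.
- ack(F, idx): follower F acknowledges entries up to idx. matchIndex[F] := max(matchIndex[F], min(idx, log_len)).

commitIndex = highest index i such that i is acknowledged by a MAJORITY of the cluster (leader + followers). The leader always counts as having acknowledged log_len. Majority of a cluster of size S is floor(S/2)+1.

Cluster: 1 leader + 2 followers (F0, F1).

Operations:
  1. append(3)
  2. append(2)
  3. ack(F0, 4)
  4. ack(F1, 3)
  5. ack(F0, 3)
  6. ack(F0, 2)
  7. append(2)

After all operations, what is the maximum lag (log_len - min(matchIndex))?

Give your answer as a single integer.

Answer: 4

Derivation:
Op 1: append 3 -> log_len=3
Op 2: append 2 -> log_len=5
Op 3: F0 acks idx 4 -> match: F0=4 F1=0; commitIndex=4
Op 4: F1 acks idx 3 -> match: F0=4 F1=3; commitIndex=4
Op 5: F0 acks idx 3 -> match: F0=4 F1=3; commitIndex=4
Op 6: F0 acks idx 2 -> match: F0=4 F1=3; commitIndex=4
Op 7: append 2 -> log_len=7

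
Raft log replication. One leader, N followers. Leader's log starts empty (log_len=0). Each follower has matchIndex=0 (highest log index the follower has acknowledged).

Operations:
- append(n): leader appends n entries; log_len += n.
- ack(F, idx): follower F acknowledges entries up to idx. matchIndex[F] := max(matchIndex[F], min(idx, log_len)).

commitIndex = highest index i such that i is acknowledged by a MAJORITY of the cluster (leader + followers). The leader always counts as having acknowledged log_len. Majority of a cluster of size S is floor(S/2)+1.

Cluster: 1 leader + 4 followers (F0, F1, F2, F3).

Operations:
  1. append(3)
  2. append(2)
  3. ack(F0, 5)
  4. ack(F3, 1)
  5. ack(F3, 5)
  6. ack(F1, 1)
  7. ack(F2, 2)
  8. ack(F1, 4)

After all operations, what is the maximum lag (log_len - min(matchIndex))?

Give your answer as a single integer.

Answer: 3

Derivation:
Op 1: append 3 -> log_len=3
Op 2: append 2 -> log_len=5
Op 3: F0 acks idx 5 -> match: F0=5 F1=0 F2=0 F3=0; commitIndex=0
Op 4: F3 acks idx 1 -> match: F0=5 F1=0 F2=0 F3=1; commitIndex=1
Op 5: F3 acks idx 5 -> match: F0=5 F1=0 F2=0 F3=5; commitIndex=5
Op 6: F1 acks idx 1 -> match: F0=5 F1=1 F2=0 F3=5; commitIndex=5
Op 7: F2 acks idx 2 -> match: F0=5 F1=1 F2=2 F3=5; commitIndex=5
Op 8: F1 acks idx 4 -> match: F0=5 F1=4 F2=2 F3=5; commitIndex=5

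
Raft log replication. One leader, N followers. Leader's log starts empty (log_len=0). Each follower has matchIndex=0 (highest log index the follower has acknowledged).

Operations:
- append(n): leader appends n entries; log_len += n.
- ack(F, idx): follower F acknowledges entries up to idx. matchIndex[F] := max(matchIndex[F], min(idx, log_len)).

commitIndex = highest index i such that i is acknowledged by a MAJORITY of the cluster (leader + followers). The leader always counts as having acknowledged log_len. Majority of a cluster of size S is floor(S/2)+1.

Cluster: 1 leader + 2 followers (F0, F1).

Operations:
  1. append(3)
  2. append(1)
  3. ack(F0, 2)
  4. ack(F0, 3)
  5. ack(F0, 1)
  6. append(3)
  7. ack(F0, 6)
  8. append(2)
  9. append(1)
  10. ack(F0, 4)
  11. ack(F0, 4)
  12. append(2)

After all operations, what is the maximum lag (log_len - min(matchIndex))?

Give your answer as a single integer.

Answer: 12

Derivation:
Op 1: append 3 -> log_len=3
Op 2: append 1 -> log_len=4
Op 3: F0 acks idx 2 -> match: F0=2 F1=0; commitIndex=2
Op 4: F0 acks idx 3 -> match: F0=3 F1=0; commitIndex=3
Op 5: F0 acks idx 1 -> match: F0=3 F1=0; commitIndex=3
Op 6: append 3 -> log_len=7
Op 7: F0 acks idx 6 -> match: F0=6 F1=0; commitIndex=6
Op 8: append 2 -> log_len=9
Op 9: append 1 -> log_len=10
Op 10: F0 acks idx 4 -> match: F0=6 F1=0; commitIndex=6
Op 11: F0 acks idx 4 -> match: F0=6 F1=0; commitIndex=6
Op 12: append 2 -> log_len=12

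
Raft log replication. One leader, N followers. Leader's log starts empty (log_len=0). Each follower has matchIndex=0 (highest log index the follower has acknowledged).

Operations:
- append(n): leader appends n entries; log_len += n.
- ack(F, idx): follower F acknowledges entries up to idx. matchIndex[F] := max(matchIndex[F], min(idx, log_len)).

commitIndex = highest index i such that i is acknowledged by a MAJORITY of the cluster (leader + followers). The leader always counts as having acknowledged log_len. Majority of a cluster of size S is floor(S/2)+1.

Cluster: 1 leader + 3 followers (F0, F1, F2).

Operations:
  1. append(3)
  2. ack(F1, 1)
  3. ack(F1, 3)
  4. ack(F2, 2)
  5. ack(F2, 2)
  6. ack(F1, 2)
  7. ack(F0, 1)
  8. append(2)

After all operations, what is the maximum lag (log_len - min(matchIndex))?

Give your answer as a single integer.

Op 1: append 3 -> log_len=3
Op 2: F1 acks idx 1 -> match: F0=0 F1=1 F2=0; commitIndex=0
Op 3: F1 acks idx 3 -> match: F0=0 F1=3 F2=0; commitIndex=0
Op 4: F2 acks idx 2 -> match: F0=0 F1=3 F2=2; commitIndex=2
Op 5: F2 acks idx 2 -> match: F0=0 F1=3 F2=2; commitIndex=2
Op 6: F1 acks idx 2 -> match: F0=0 F1=3 F2=2; commitIndex=2
Op 7: F0 acks idx 1 -> match: F0=1 F1=3 F2=2; commitIndex=2
Op 8: append 2 -> log_len=5

Answer: 4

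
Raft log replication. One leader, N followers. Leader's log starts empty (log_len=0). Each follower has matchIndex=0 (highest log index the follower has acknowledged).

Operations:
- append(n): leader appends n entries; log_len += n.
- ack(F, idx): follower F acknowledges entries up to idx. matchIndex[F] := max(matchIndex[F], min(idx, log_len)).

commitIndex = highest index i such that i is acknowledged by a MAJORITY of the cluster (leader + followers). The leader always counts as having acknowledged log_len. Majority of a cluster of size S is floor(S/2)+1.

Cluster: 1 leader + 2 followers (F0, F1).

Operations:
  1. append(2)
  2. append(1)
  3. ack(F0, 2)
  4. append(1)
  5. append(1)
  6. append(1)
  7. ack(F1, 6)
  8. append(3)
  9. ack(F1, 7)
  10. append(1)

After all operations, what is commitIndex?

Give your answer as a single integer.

Answer: 7

Derivation:
Op 1: append 2 -> log_len=2
Op 2: append 1 -> log_len=3
Op 3: F0 acks idx 2 -> match: F0=2 F1=0; commitIndex=2
Op 4: append 1 -> log_len=4
Op 5: append 1 -> log_len=5
Op 6: append 1 -> log_len=6
Op 7: F1 acks idx 6 -> match: F0=2 F1=6; commitIndex=6
Op 8: append 3 -> log_len=9
Op 9: F1 acks idx 7 -> match: F0=2 F1=7; commitIndex=7
Op 10: append 1 -> log_len=10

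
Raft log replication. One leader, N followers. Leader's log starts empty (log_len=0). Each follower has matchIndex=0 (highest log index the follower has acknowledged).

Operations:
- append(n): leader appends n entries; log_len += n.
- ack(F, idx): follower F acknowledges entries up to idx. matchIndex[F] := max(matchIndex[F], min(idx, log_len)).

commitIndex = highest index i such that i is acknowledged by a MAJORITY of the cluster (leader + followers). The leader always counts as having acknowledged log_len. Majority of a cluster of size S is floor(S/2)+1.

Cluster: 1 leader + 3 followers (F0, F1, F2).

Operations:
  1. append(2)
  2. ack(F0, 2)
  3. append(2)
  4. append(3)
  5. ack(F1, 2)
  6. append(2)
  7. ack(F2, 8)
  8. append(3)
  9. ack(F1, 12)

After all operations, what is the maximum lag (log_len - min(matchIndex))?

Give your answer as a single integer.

Answer: 10

Derivation:
Op 1: append 2 -> log_len=2
Op 2: F0 acks idx 2 -> match: F0=2 F1=0 F2=0; commitIndex=0
Op 3: append 2 -> log_len=4
Op 4: append 3 -> log_len=7
Op 5: F1 acks idx 2 -> match: F0=2 F1=2 F2=0; commitIndex=2
Op 6: append 2 -> log_len=9
Op 7: F2 acks idx 8 -> match: F0=2 F1=2 F2=8; commitIndex=2
Op 8: append 3 -> log_len=12
Op 9: F1 acks idx 12 -> match: F0=2 F1=12 F2=8; commitIndex=8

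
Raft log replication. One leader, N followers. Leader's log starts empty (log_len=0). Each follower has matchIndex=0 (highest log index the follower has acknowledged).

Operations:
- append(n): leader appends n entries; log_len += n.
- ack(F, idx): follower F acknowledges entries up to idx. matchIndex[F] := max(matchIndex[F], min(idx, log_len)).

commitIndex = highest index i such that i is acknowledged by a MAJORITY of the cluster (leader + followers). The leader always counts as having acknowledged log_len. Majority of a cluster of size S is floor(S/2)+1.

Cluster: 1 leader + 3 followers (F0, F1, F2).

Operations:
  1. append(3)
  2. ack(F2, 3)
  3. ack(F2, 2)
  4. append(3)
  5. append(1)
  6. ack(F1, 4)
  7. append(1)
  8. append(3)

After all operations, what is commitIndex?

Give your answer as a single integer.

Answer: 3

Derivation:
Op 1: append 3 -> log_len=3
Op 2: F2 acks idx 3 -> match: F0=0 F1=0 F2=3; commitIndex=0
Op 3: F2 acks idx 2 -> match: F0=0 F1=0 F2=3; commitIndex=0
Op 4: append 3 -> log_len=6
Op 5: append 1 -> log_len=7
Op 6: F1 acks idx 4 -> match: F0=0 F1=4 F2=3; commitIndex=3
Op 7: append 1 -> log_len=8
Op 8: append 3 -> log_len=11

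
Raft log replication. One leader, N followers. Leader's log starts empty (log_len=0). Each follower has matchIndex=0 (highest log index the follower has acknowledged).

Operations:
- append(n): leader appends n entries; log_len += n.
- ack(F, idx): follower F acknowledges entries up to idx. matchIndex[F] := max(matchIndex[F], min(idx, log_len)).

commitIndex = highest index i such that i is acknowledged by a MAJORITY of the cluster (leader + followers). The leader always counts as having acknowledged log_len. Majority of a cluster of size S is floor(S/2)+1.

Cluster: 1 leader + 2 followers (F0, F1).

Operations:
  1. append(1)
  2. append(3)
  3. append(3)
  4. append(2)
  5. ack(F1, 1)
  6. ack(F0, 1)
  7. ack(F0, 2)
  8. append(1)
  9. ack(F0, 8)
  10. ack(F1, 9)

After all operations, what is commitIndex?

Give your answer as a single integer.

Answer: 9

Derivation:
Op 1: append 1 -> log_len=1
Op 2: append 3 -> log_len=4
Op 3: append 3 -> log_len=7
Op 4: append 2 -> log_len=9
Op 5: F1 acks idx 1 -> match: F0=0 F1=1; commitIndex=1
Op 6: F0 acks idx 1 -> match: F0=1 F1=1; commitIndex=1
Op 7: F0 acks idx 2 -> match: F0=2 F1=1; commitIndex=2
Op 8: append 1 -> log_len=10
Op 9: F0 acks idx 8 -> match: F0=8 F1=1; commitIndex=8
Op 10: F1 acks idx 9 -> match: F0=8 F1=9; commitIndex=9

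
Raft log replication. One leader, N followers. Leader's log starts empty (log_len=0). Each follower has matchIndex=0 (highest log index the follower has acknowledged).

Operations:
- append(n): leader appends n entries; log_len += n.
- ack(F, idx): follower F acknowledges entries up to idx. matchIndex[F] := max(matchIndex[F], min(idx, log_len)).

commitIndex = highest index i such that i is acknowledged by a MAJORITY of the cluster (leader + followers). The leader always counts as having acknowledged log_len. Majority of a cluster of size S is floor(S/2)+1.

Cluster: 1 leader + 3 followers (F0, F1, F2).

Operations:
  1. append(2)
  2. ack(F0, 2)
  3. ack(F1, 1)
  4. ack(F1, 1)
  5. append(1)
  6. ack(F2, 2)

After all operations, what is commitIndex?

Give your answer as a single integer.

Op 1: append 2 -> log_len=2
Op 2: F0 acks idx 2 -> match: F0=2 F1=0 F2=0; commitIndex=0
Op 3: F1 acks idx 1 -> match: F0=2 F1=1 F2=0; commitIndex=1
Op 4: F1 acks idx 1 -> match: F0=2 F1=1 F2=0; commitIndex=1
Op 5: append 1 -> log_len=3
Op 6: F2 acks idx 2 -> match: F0=2 F1=1 F2=2; commitIndex=2

Answer: 2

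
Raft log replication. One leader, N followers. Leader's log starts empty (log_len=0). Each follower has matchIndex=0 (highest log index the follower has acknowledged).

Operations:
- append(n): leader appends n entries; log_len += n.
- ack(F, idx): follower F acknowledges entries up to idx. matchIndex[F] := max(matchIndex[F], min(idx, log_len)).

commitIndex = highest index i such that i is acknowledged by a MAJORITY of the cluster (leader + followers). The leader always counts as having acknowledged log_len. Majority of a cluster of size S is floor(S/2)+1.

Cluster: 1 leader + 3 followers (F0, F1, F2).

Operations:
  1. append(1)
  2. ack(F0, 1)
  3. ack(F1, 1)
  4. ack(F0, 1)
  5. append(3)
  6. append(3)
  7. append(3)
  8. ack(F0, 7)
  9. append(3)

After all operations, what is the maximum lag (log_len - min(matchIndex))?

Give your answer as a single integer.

Op 1: append 1 -> log_len=1
Op 2: F0 acks idx 1 -> match: F0=1 F1=0 F2=0; commitIndex=0
Op 3: F1 acks idx 1 -> match: F0=1 F1=1 F2=0; commitIndex=1
Op 4: F0 acks idx 1 -> match: F0=1 F1=1 F2=0; commitIndex=1
Op 5: append 3 -> log_len=4
Op 6: append 3 -> log_len=7
Op 7: append 3 -> log_len=10
Op 8: F0 acks idx 7 -> match: F0=7 F1=1 F2=0; commitIndex=1
Op 9: append 3 -> log_len=13

Answer: 13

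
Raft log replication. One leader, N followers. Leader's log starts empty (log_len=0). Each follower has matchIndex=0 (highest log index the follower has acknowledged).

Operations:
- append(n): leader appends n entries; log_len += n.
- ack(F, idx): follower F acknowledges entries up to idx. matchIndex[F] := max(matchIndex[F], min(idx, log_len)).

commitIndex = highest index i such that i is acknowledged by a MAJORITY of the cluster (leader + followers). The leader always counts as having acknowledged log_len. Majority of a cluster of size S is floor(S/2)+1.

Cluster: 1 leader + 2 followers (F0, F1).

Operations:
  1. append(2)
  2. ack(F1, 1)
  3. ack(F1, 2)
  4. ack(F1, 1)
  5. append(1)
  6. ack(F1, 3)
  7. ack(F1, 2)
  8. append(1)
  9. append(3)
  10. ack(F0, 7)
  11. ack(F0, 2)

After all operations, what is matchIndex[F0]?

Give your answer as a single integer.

Op 1: append 2 -> log_len=2
Op 2: F1 acks idx 1 -> match: F0=0 F1=1; commitIndex=1
Op 3: F1 acks idx 2 -> match: F0=0 F1=2; commitIndex=2
Op 4: F1 acks idx 1 -> match: F0=0 F1=2; commitIndex=2
Op 5: append 1 -> log_len=3
Op 6: F1 acks idx 3 -> match: F0=0 F1=3; commitIndex=3
Op 7: F1 acks idx 2 -> match: F0=0 F1=3; commitIndex=3
Op 8: append 1 -> log_len=4
Op 9: append 3 -> log_len=7
Op 10: F0 acks idx 7 -> match: F0=7 F1=3; commitIndex=7
Op 11: F0 acks idx 2 -> match: F0=7 F1=3; commitIndex=7

Answer: 7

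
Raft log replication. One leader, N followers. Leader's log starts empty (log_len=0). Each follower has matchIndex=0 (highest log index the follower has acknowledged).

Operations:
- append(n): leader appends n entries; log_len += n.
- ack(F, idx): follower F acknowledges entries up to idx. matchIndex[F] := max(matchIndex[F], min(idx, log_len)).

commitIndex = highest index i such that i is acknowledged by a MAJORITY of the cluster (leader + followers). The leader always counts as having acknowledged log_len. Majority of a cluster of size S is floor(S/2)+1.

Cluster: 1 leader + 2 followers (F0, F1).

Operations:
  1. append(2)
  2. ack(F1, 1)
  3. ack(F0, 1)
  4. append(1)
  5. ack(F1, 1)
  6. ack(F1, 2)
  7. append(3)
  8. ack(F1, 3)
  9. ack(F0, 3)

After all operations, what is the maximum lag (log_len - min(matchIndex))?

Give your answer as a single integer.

Answer: 3

Derivation:
Op 1: append 2 -> log_len=2
Op 2: F1 acks idx 1 -> match: F0=0 F1=1; commitIndex=1
Op 3: F0 acks idx 1 -> match: F0=1 F1=1; commitIndex=1
Op 4: append 1 -> log_len=3
Op 5: F1 acks idx 1 -> match: F0=1 F1=1; commitIndex=1
Op 6: F1 acks idx 2 -> match: F0=1 F1=2; commitIndex=2
Op 7: append 3 -> log_len=6
Op 8: F1 acks idx 3 -> match: F0=1 F1=3; commitIndex=3
Op 9: F0 acks idx 3 -> match: F0=3 F1=3; commitIndex=3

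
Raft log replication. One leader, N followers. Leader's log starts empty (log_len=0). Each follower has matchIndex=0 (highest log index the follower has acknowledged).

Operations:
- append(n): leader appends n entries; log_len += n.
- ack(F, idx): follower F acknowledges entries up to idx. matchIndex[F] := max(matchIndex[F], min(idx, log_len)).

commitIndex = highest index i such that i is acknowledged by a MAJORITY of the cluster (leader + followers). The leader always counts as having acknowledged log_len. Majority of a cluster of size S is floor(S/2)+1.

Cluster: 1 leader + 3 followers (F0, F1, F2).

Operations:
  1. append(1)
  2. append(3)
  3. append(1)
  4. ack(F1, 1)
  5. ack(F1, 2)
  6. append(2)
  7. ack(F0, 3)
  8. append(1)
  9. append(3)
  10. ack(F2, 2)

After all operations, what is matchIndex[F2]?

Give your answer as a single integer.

Answer: 2

Derivation:
Op 1: append 1 -> log_len=1
Op 2: append 3 -> log_len=4
Op 3: append 1 -> log_len=5
Op 4: F1 acks idx 1 -> match: F0=0 F1=1 F2=0; commitIndex=0
Op 5: F1 acks idx 2 -> match: F0=0 F1=2 F2=0; commitIndex=0
Op 6: append 2 -> log_len=7
Op 7: F0 acks idx 3 -> match: F0=3 F1=2 F2=0; commitIndex=2
Op 8: append 1 -> log_len=8
Op 9: append 3 -> log_len=11
Op 10: F2 acks idx 2 -> match: F0=3 F1=2 F2=2; commitIndex=2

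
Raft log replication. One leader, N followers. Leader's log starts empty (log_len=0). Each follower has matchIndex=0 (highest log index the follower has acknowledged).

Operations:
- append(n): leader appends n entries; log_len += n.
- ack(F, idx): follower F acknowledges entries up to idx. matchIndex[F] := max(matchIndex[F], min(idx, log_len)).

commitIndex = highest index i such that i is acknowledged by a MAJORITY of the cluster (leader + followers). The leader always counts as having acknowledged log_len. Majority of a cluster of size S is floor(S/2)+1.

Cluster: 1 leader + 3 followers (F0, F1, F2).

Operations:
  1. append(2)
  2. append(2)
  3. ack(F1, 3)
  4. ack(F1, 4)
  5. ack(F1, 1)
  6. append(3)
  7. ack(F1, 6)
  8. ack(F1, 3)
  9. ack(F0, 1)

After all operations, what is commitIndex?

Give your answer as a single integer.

Op 1: append 2 -> log_len=2
Op 2: append 2 -> log_len=4
Op 3: F1 acks idx 3 -> match: F0=0 F1=3 F2=0; commitIndex=0
Op 4: F1 acks idx 4 -> match: F0=0 F1=4 F2=0; commitIndex=0
Op 5: F1 acks idx 1 -> match: F0=0 F1=4 F2=0; commitIndex=0
Op 6: append 3 -> log_len=7
Op 7: F1 acks idx 6 -> match: F0=0 F1=6 F2=0; commitIndex=0
Op 8: F1 acks idx 3 -> match: F0=0 F1=6 F2=0; commitIndex=0
Op 9: F0 acks idx 1 -> match: F0=1 F1=6 F2=0; commitIndex=1

Answer: 1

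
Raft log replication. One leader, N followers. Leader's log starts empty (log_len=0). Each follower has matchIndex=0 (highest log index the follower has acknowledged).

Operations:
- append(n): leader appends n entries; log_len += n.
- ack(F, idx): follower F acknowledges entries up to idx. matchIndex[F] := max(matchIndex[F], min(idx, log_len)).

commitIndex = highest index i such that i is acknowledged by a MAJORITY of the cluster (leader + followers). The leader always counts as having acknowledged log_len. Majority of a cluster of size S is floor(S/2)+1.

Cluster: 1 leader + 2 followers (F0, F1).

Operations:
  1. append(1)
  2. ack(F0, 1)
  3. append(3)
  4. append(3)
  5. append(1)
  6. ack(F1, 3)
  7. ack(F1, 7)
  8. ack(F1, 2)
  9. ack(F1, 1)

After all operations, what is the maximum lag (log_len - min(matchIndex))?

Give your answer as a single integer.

Answer: 7

Derivation:
Op 1: append 1 -> log_len=1
Op 2: F0 acks idx 1 -> match: F0=1 F1=0; commitIndex=1
Op 3: append 3 -> log_len=4
Op 4: append 3 -> log_len=7
Op 5: append 1 -> log_len=8
Op 6: F1 acks idx 3 -> match: F0=1 F1=3; commitIndex=3
Op 7: F1 acks idx 7 -> match: F0=1 F1=7; commitIndex=7
Op 8: F1 acks idx 2 -> match: F0=1 F1=7; commitIndex=7
Op 9: F1 acks idx 1 -> match: F0=1 F1=7; commitIndex=7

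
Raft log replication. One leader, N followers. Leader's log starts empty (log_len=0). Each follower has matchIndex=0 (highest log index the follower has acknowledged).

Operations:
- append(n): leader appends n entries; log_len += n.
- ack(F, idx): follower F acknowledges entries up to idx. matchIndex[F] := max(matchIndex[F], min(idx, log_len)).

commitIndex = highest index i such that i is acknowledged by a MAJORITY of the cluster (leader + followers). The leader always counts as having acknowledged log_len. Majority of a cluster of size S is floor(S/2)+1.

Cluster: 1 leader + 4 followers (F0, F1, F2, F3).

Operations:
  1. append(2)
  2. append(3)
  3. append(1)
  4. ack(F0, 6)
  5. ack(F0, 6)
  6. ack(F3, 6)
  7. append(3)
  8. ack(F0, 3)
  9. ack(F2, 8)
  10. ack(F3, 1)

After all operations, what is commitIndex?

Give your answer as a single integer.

Op 1: append 2 -> log_len=2
Op 2: append 3 -> log_len=5
Op 3: append 1 -> log_len=6
Op 4: F0 acks idx 6 -> match: F0=6 F1=0 F2=0 F3=0; commitIndex=0
Op 5: F0 acks idx 6 -> match: F0=6 F1=0 F2=0 F3=0; commitIndex=0
Op 6: F3 acks idx 6 -> match: F0=6 F1=0 F2=0 F3=6; commitIndex=6
Op 7: append 3 -> log_len=9
Op 8: F0 acks idx 3 -> match: F0=6 F1=0 F2=0 F3=6; commitIndex=6
Op 9: F2 acks idx 8 -> match: F0=6 F1=0 F2=8 F3=6; commitIndex=6
Op 10: F3 acks idx 1 -> match: F0=6 F1=0 F2=8 F3=6; commitIndex=6

Answer: 6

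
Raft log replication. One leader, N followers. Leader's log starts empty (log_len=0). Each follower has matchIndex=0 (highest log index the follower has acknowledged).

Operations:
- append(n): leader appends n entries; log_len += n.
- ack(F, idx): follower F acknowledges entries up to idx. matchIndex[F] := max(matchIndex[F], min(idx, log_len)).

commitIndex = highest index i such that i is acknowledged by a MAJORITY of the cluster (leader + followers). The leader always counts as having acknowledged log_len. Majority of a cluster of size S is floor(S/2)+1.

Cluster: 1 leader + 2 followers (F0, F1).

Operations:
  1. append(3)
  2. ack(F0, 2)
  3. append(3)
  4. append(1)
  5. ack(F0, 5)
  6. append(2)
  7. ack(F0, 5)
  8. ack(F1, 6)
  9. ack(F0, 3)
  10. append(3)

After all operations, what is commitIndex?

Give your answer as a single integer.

Answer: 6

Derivation:
Op 1: append 3 -> log_len=3
Op 2: F0 acks idx 2 -> match: F0=2 F1=0; commitIndex=2
Op 3: append 3 -> log_len=6
Op 4: append 1 -> log_len=7
Op 5: F0 acks idx 5 -> match: F0=5 F1=0; commitIndex=5
Op 6: append 2 -> log_len=9
Op 7: F0 acks idx 5 -> match: F0=5 F1=0; commitIndex=5
Op 8: F1 acks idx 6 -> match: F0=5 F1=6; commitIndex=6
Op 9: F0 acks idx 3 -> match: F0=5 F1=6; commitIndex=6
Op 10: append 3 -> log_len=12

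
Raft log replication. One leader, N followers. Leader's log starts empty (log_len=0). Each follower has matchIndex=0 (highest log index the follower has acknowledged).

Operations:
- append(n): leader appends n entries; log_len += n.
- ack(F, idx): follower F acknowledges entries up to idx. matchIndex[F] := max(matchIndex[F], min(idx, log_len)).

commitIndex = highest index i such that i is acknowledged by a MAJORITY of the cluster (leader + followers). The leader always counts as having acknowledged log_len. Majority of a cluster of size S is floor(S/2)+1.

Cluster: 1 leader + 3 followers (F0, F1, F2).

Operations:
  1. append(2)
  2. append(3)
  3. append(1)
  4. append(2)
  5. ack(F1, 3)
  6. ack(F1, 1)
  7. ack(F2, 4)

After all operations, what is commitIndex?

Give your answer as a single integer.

Answer: 3

Derivation:
Op 1: append 2 -> log_len=2
Op 2: append 3 -> log_len=5
Op 3: append 1 -> log_len=6
Op 4: append 2 -> log_len=8
Op 5: F1 acks idx 3 -> match: F0=0 F1=3 F2=0; commitIndex=0
Op 6: F1 acks idx 1 -> match: F0=0 F1=3 F2=0; commitIndex=0
Op 7: F2 acks idx 4 -> match: F0=0 F1=3 F2=4; commitIndex=3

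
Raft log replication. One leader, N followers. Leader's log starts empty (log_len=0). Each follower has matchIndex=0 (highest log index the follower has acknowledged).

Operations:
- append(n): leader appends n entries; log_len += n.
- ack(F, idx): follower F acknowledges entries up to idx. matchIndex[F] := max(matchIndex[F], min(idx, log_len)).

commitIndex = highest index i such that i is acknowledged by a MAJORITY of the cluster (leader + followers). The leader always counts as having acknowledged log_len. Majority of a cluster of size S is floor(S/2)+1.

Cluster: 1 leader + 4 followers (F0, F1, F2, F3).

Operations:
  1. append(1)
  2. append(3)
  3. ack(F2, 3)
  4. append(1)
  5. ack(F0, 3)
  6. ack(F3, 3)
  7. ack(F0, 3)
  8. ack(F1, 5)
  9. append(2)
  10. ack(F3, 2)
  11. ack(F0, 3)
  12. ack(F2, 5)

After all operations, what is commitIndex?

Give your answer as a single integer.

Answer: 5

Derivation:
Op 1: append 1 -> log_len=1
Op 2: append 3 -> log_len=4
Op 3: F2 acks idx 3 -> match: F0=0 F1=0 F2=3 F3=0; commitIndex=0
Op 4: append 1 -> log_len=5
Op 5: F0 acks idx 3 -> match: F0=3 F1=0 F2=3 F3=0; commitIndex=3
Op 6: F3 acks idx 3 -> match: F0=3 F1=0 F2=3 F3=3; commitIndex=3
Op 7: F0 acks idx 3 -> match: F0=3 F1=0 F2=3 F3=3; commitIndex=3
Op 8: F1 acks idx 5 -> match: F0=3 F1=5 F2=3 F3=3; commitIndex=3
Op 9: append 2 -> log_len=7
Op 10: F3 acks idx 2 -> match: F0=3 F1=5 F2=3 F3=3; commitIndex=3
Op 11: F0 acks idx 3 -> match: F0=3 F1=5 F2=3 F3=3; commitIndex=3
Op 12: F2 acks idx 5 -> match: F0=3 F1=5 F2=5 F3=3; commitIndex=5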